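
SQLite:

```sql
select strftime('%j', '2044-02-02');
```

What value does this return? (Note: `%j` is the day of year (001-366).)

Day-of-year for 2044-02-02: days since 2044-01-01 inclusive = 33, zero-padded to 033.

033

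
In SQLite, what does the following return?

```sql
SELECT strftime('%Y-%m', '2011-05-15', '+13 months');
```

First apply '+13 months': 2011-05-15 → 2012-06-15.
`%Y-%m` extracts the year-month: 2012-06.

2012-06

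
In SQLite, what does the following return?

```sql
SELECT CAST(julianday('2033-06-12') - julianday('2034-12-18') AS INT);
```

-554

18 days remain in June 2033 after the 12th (30 − 12).
Full months from July 2033 through November 2034 contribute their day counts.
Then 18 days into December 2034.
Total: 18 + 31 + 31 + 30 + 31 + 30 + 31 + 31 + 28 + 31 + 30 + 31 + 30 + 31 + 31 + 30 + 31 + 30 + 18 = 554.
The subtraction is earlier − later, so the result is −554 → -554.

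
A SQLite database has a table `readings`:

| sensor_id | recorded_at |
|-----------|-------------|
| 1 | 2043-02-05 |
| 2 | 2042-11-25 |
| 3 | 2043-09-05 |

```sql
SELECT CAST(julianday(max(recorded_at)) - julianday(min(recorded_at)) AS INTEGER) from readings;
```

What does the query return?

MIN = 2042-11-25, MAX = 2043-09-05.
5 days remain in November 2042 after the 25th (30 − 25).
Full months from December 2042 through August 2043 contribute their day counts.
Then 5 days into September 2043.
Total: 5 + 31 + 31 + 28 + 31 + 30 + 31 + 30 + 31 + 31 + 5 = 284.

284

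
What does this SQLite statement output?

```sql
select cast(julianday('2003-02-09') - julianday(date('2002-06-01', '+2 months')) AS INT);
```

192

Adding +2 months to 2002-06-01 gives 2002-08-01.
30 days remain in August 2002 after the 1st (31 − 1).
September 2002: 30 days.
October 2002: 31 days.
November 2002: 30 days.
December 2002: 31 days.
January 2003: 31 days.
Then 9 days into February 2003.
Total: 30 + 30 + 31 + 30 + 31 + 31 + 9 = 192.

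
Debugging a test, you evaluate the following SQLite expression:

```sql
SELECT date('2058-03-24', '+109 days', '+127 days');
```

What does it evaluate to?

2058-11-15

Applying '+109 days' to 2058-03-24: counting 109 days forward gives 2058-07-11.
Applying '+127 days' to 2058-07-11: counting 127 days forward gives 2058-11-15.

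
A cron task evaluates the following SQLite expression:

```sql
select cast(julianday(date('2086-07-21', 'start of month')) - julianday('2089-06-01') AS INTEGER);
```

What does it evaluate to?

`start of month` rewinds 2086-07-21 to 2086-07-01.
30 days remain in July 2086 after the 1st (31 − 1).
Full months from August 2086 through May 2089 contribute their day counts.
Then 1 day into June 2089.
Total: 30 + 31 + 30 + 31 + 30 + 31 + 31 + 28 + 31 + 30 + 31 + 30 + 31 + 31 + 30 + 31 + 30 + 31 + 31 + 29 + 31 + 30 + 31 + 30 + 31 + 31 + 30 + 31 + 30 + 31 + 31 + 28 + 31 + 30 + 31 + 1 = 1066.
The subtraction is earlier − later, so the result is −1066 → -1066.

-1066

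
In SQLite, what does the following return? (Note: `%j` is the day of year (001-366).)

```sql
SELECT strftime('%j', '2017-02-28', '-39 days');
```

020

First apply '-39 days': 2017-02-28 → 2017-01-20.
Day-of-year for 2017-01-20: days since 2017-01-01 inclusive = 20, zero-padded to 020.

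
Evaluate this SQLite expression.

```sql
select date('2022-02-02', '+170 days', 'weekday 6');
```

2022-07-23

Applying '+170 days' to 2022-02-02: counting 170 days forward gives 2022-07-22.
`weekday 6` advances to the next Saturday; 2022-07-22 is a Friday, so it moves forward to 2022-07-23.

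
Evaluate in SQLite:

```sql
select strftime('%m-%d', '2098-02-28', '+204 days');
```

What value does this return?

09-20

First apply '+204 days': 2098-02-28 → 2098-09-20.
`%m-%d` extracts the month-day: 09-20.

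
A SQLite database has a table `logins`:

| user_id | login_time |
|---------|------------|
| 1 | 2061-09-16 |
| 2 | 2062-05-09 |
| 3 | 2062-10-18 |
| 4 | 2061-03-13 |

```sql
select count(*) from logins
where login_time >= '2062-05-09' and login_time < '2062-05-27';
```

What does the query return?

Rows in [2062-05-09, 2062-05-27): 2062-05-09 → 1 row.

1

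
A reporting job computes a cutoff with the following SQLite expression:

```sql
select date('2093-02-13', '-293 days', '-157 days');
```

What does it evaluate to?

Applying '-293 days' to 2093-02-13: counting 293 days back gives 2092-04-26.
Applying '-157 days' to 2092-04-26: counting 157 days back gives 2091-11-21.

2091-11-21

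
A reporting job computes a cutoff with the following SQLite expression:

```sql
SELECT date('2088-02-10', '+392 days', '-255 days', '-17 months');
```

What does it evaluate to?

Applying '+392 days' to 2088-02-10: counting 392 days forward gives 2089-03-08.
Applying '-255 days' to 2089-03-08: counting 255 days back gives 2088-06-26.
Adding -17 months to 2088-06-26 gives 2087-01-26.

2087-01-26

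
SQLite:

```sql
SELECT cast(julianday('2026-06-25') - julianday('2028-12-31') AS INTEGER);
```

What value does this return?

-920

5 days remain in June 2026 after the 25th (30 − 25).
Full months from July 2026 through November 2028 contribute their day counts.
Then 31 days into December 2028.
Total: 5 + 31 + 31 + 30 + 31 + 30 + 31 + 31 + 28 + 31 + 30 + 31 + 30 + 31 + 31 + 30 + 31 + 30 + 31 + 31 + 29 + 31 + 30 + 31 + 30 + 31 + 31 + 30 + 31 + 30 + 31 = 920.
The subtraction is earlier − later, so the result is −920 → -920.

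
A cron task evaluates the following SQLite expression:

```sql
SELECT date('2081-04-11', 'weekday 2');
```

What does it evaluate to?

`weekday 2` advances to the next Tuesday; 2081-04-11 is a Friday, so it moves forward to 2081-04-15.

2081-04-15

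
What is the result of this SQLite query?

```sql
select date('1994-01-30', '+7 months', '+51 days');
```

1994-10-20

Adding +7 months to 1994-01-30 gives 1994-08-30.
Applying '+51 days' to 1994-08-30: counting 51 days forward gives 1994-10-20.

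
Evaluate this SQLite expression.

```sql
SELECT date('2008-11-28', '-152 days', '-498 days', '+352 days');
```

Applying '-152 days' to 2008-11-28: counting 152 days back gives 2008-06-29.
Applying '-498 days' to 2008-06-29: counting 498 days back gives 2007-02-17.
Applying '+352 days' to 2007-02-17: counting 352 days forward gives 2008-02-04.

2008-02-04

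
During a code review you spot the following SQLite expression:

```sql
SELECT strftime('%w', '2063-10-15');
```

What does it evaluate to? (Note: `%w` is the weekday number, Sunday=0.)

2063-10-15 is a Monday; with Sunday=0 that is 1.

1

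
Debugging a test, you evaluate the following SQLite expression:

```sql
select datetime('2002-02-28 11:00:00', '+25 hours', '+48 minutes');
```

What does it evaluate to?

2002-03-01 12:48:00

+25 hours from 2002-02-28 11:00:00 is 2002-03-01 12:00:00 (crosses midnight).
+48 minutes from 2002-03-01 12:00:00 is 2002-03-01 12:48:00.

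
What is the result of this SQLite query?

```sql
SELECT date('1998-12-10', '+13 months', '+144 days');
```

Adding +13 months to 1998-12-10 gives 2000-01-10.
Applying '+144 days' to 2000-01-10: counting 144 days forward gives 2000-06-02.

2000-06-02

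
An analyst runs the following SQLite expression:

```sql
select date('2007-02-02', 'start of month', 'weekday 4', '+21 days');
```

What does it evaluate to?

`start of month` rewinds 2007-02-02 to 2007-02-01.
`weekday 4` advances to the next Thursday; 2007-02-01 is already a Thursday, so it stays at 2007-02-01.
Advancing 21 more days within February lands on 2007-02-22.

2007-02-22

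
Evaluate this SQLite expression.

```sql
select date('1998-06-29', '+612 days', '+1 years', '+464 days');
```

Applying '+612 days' to 1998-06-29: counting 612 days forward gives 2000-03-02.
Adding +1 year to 2000-03-02 gives 2001-03-02.
Applying '+464 days' to 2001-03-02: counting 464 days forward gives 2002-06-09.

2002-06-09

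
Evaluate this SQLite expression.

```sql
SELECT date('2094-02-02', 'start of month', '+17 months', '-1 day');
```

2095-06-30

`start of month` rewinds 2094-02-02 to 2094-02-01.
Adding +17 months to 2094-02-01 gives 2095-07-01.
Going back 1 day from 2095-07-01 reaches 2095-06-30 (last day of June, 30 days).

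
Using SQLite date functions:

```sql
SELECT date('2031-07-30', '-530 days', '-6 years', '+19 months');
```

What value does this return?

2025-09-15

Applying '-530 days' to 2031-07-30: counting 530 days back gives 2030-02-15.
Adding -6 years to 2030-02-15 gives 2024-02-15.
Adding +19 months to 2024-02-15 gives 2025-09-15.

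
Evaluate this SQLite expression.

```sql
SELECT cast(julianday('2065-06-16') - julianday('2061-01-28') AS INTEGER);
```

3 days remain in January 2061 after the 28th (31 − 28).
Full months from February 2061 through May 2065 contribute their day counts.
Then 16 days into June 2065.
Total: 3 + 28 + 31 + 30 + 31 + 30 + 31 + 31 + 30 + 31 + 30 + 31 + 31 + 28 + 31 + 30 + 31 + 30 + 31 + 31 + 30 + 31 + 30 + 31 + 31 + 28 + 31 + 30 + 31 + 30 + 31 + 31 + 30 + 31 + 30 + 31 + 31 + 29 + 31 + 30 + 31 + 30 + 31 + 31 + 30 + 31 + 30 + 31 + 31 + 28 + 31 + 30 + 31 + 16 = 1600.

1600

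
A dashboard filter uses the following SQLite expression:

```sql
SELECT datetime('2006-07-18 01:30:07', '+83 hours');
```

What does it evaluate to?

2006-07-21 12:30:07

+83 hours from 2006-07-18 01:30:07 is 2006-07-21 12:30:07 (crosses midnight).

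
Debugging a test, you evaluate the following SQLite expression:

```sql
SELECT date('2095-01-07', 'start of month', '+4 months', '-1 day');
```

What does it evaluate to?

2095-04-30

`start of month` rewinds 2095-01-07 to 2095-01-01.
Adding +4 months to 2095-01-01 gives 2095-05-01.
Going back 1 day from 2095-05-01 reaches 2095-04-30 (last day of April, 30 days).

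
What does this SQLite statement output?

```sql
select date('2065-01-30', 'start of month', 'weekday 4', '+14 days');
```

`start of month` rewinds 2065-01-30 to 2065-01-01.
`weekday 4` advances to the next Thursday; 2065-01-01 is already a Thursday, so it stays at 2065-01-01.
Advancing 14 more days within January lands on 2065-01-15.

2065-01-15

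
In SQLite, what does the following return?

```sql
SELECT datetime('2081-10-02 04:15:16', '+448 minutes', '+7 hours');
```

2081-10-02 18:43:16

448 minutes = 7h 28m; +448 minutes from 2081-10-02 04:15:16 is 2081-10-02 11:43:16.
+7 hours from 2081-10-02 11:43:16 is 2081-10-02 18:43:16.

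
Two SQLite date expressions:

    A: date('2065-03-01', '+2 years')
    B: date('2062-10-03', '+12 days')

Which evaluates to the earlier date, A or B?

A = 2067-03-01.
B = 2062-10-15.
B is earlier.

B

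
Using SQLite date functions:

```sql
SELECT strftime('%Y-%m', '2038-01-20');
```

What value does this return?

`%Y-%m` extracts the year-month: 2038-01.

2038-01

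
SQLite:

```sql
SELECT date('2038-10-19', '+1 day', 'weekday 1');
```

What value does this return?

2038-10-25

Advancing 1 more day within October lands on 2038-10-20.
`weekday 1` advances to the next Monday; 2038-10-20 is a Wednesday, so it moves forward to 2038-10-25.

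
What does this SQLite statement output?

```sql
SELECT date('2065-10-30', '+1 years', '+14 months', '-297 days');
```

2067-03-08

Adding +1 year to 2065-10-30 gives 2066-10-30.
Adding +14 months to 2066-10-30 gives 2067-12-30.
Applying '-297 days' to 2067-12-30: counting 297 days back gives 2067-03-08.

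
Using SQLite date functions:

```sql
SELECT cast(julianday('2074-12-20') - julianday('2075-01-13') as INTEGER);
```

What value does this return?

11 days remain in December 2074 after the 20th (31 − 20).
Then 13 days into January 2075.
Total: 11 + 13 = 24.
The subtraction is earlier − later, so the result is −24 → -24.

-24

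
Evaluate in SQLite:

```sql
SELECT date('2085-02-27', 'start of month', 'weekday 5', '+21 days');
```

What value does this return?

2085-02-23

`start of month` rewinds 2085-02-27 to 2085-02-01.
`weekday 5` advances to the next Friday; 2085-02-01 is a Thursday, so it moves forward to 2085-02-02.
Advancing 21 more days within February lands on 2085-02-23.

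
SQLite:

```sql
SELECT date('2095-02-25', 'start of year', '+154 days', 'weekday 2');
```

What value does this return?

2095-06-07

`start of year` rewinds 2095-02-25 to 2095-01-01.
Applying '+154 days' to 2095-01-01: counting 154 days forward gives 2095-06-04.
`weekday 2` advances to the next Tuesday; 2095-06-04 is a Saturday, so it moves forward to 2095-06-07.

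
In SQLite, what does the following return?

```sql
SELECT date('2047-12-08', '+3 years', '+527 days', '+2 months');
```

Adding +3 years to 2047-12-08 gives 2050-12-08.
Applying '+527 days' to 2050-12-08: counting 527 days forward gives 2052-05-18.
Adding +2 months to 2052-05-18 gives 2052-07-18.

2052-07-18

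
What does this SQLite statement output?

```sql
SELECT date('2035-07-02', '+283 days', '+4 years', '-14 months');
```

Applying '+283 days' to 2035-07-02: counting 283 days forward gives 2036-04-10.
Adding +4 years to 2036-04-10 gives 2040-04-10.
Adding -14 months to 2040-04-10 gives 2039-02-10.

2039-02-10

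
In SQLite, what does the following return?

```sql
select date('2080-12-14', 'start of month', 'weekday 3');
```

2080-12-04

`start of month` rewinds 2080-12-14 to 2080-12-01.
`weekday 3` advances to the next Wednesday; 2080-12-01 is a Sunday, so it moves forward to 2080-12-04.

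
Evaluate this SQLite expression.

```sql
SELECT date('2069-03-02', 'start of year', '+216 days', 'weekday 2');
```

`start of year` rewinds 2069-03-02 to 2069-01-01.
Applying '+216 days' to 2069-01-01: counting 216 days forward gives 2069-08-05.
`weekday 2` advances to the next Tuesday; 2069-08-05 is a Monday, so it moves forward to 2069-08-06.

2069-08-06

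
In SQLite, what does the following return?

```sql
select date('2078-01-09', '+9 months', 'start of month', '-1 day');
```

Adding +9 months to 2078-01-09 gives 2078-10-09.
`start of month` rewinds 2078-10-09 to 2078-10-01.
Going back 1 day from 2078-10-01 reaches 2078-09-30 (last day of September, 30 days).

2078-09-30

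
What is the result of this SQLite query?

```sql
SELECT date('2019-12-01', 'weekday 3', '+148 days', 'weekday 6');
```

`weekday 3` advances to the next Wednesday; 2019-12-01 is a Sunday, so it moves forward to 2019-12-04.
Applying '+148 days' to 2019-12-04: counting 148 days forward gives 2020-04-30.
`weekday 6` advances to the next Saturday; 2020-04-30 is a Thursday, so it moves forward to 2020-05-02.

2020-05-02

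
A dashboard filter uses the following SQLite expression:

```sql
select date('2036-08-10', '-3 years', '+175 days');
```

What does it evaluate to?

Adding -3 years to 2036-08-10 gives 2033-08-10.
Applying '+175 days' to 2033-08-10: counting 175 days forward gives 2034-02-01.

2034-02-01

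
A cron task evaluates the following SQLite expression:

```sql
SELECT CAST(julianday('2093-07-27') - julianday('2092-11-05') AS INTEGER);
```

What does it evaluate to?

25 days remain in November 2092 after the 5th (30 − 5).
Full months from December 2092 through June 2093 contribute their day counts.
Then 27 days into July 2093.
Total: 25 + 31 + 31 + 28 + 31 + 30 + 31 + 30 + 27 = 264.

264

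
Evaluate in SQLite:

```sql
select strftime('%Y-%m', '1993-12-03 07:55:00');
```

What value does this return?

`%Y-%m` extracts the year-month: 1993-12.

1993-12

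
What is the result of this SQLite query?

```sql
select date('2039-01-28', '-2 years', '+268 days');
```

2037-10-23

Adding -2 years to 2039-01-28 gives 2037-01-28.
Applying '+268 days' to 2037-01-28: counting 268 days forward gives 2037-10-23.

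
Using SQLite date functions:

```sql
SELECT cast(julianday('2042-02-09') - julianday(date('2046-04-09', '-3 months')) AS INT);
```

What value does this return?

Adding -3 months to 2046-04-09 gives 2046-01-09.
19 days remain in February 2042 after the 9th (28 − 9).
Full months from March 2042 through December 2045 contribute their day counts.
Then 9 days into January 2046.
Total: 19 + 31 + 30 + 31 + 30 + 31 + 31 + 30 + 31 + 30 + 31 + 31 + 28 + 31 + 30 + 31 + 30 + 31 + 31 + 30 + 31 + 30 + 31 + 31 + 29 + 31 + 30 + 31 + 30 + 31 + 31 + 30 + 31 + 30 + 31 + 31 + 28 + 31 + 30 + 31 + 30 + 31 + 31 + 30 + 31 + 30 + 31 + 9 = 1430.
The subtraction is earlier − later, so the result is −1430 → -1430.

-1430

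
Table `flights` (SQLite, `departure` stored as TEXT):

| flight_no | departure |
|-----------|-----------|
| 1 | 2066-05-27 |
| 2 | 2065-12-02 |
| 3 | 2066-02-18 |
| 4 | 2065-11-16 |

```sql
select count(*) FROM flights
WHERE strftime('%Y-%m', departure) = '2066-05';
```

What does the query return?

1

Rows with year-month 2066-05: 2066-05-27 → 1.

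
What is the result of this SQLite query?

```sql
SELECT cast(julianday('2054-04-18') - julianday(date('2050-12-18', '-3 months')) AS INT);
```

Adding -3 months to 2050-12-18 gives 2050-09-18.
12 days remain in September 2050 after the 18th (30 − 18).
Full months from October 2050 through March 2054 contribute their day counts.
Then 18 days into April 2054.
Total: 12 + 31 + 30 + 31 + 31 + 28 + 31 + 30 + 31 + 30 + 31 + 31 + 30 + 31 + 30 + 31 + 31 + 29 + 31 + 30 + 31 + 30 + 31 + 31 + 30 + 31 + 30 + 31 + 31 + 28 + 31 + 30 + 31 + 30 + 31 + 31 + 30 + 31 + 30 + 31 + 31 + 28 + 31 + 18 = 1308.

1308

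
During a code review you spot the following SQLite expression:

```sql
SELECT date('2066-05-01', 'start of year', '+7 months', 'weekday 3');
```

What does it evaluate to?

`start of year` rewinds 2066-05-01 to 2066-01-01.
Adding +7 months to 2066-01-01 gives 2066-08-01.
`weekday 3` advances to the next Wednesday; 2066-08-01 is a Sunday, so it moves forward to 2066-08-04.

2066-08-04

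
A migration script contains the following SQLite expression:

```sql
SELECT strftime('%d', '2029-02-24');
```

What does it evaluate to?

24

`%d` extracts the 2-digit day of month: 24.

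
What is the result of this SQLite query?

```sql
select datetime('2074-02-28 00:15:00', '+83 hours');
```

+83 hours from 2074-02-28 00:15:00 is 2074-03-03 11:15:00 (crosses midnight).

2074-03-03 11:15:00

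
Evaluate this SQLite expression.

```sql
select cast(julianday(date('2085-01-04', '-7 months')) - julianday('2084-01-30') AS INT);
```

Adding -7 months to 2085-01-04 gives 2084-06-04.
1 day remains in January 2084 after the 30th (31 − 30).
February 2084: 29 days (leap year).
March 2084: 31 days.
April 2084: 30 days.
May 2084: 31 days.
Then 4 days into June 2084.
Total: 1 + 29 + 31 + 30 + 31 + 4 = 126.

126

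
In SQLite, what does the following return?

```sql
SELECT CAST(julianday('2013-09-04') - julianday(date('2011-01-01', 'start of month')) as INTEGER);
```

`start of month` rewinds 2011-01-01 to 2011-01-01.
30 days remain in January 2011 after the 1st (31 − 1).
Full months from February 2011 through August 2013 contribute their day counts.
Then 4 days into September 2013.
Total: 30 + 28 + 31 + 30 + 31 + 30 + 31 + 31 + 30 + 31 + 30 + 31 + 31 + 29 + 31 + 30 + 31 + 30 + 31 + 31 + 30 + 31 + 30 + 31 + 31 + 28 + 31 + 30 + 31 + 30 + 31 + 31 + 4 = 977.

977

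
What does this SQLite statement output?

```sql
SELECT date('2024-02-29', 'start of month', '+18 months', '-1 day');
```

`start of month` rewinds 2024-02-29 to 2024-02-01.
Adding +18 months to 2024-02-01 gives 2025-08-01.
Going back 1 day from 2025-08-01 reaches 2025-07-31 (last day of July, 31 days).

2025-07-31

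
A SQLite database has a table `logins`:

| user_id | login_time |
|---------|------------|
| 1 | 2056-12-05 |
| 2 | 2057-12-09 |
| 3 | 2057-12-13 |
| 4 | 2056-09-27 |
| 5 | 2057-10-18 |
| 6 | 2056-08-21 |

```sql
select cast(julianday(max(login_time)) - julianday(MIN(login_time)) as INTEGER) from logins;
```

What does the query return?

479

MIN = 2056-08-21, MAX = 2057-12-13.
10 days remain in August 2056 after the 21st (31 − 21).
Full months from September 2056 through November 2057 contribute their day counts.
Then 13 days into December 2057.
Total: 10 + 30 + 31 + 30 + 31 + 31 + 28 + 31 + 30 + 31 + 30 + 31 + 31 + 30 + 31 + 30 + 13 = 479.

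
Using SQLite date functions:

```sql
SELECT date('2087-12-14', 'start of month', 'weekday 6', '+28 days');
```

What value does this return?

2088-01-03

`start of month` rewinds 2087-12-14 to 2087-12-01.
`weekday 6` advances to the next Saturday; 2087-12-01 is a Monday, so it moves forward to 2087-12-06.
December 2087 has 31 days; 25 remain after the 6th, so 26 days reach 2088-01-01.
Advancing 2 more days within January lands on 2088-01-03.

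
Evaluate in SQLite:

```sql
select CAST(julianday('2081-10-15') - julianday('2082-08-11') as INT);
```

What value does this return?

-300

16 days remain in October 2081 after the 15th (31 − 15).
Full months from November 2081 through July 2082 contribute their day counts.
Then 11 days into August 2082.
Total: 16 + 30 + 31 + 31 + 28 + 31 + 30 + 31 + 30 + 31 + 11 = 300.
The subtraction is earlier − later, so the result is −300 → -300.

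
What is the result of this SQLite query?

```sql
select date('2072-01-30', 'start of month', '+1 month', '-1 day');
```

2072-01-31

`start of month` rewinds 2072-01-30 to 2072-01-01.
Adding +1 month to 2072-01-01 gives 2072-02-01.
Going back 1 day from 2072-02-01 reaches 2072-01-31 (last day of January, 31 days).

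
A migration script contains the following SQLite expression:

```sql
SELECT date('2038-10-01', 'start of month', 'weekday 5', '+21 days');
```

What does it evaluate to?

`start of month` rewinds 2038-10-01 to 2038-10-01.
`weekday 5` advances to the next Friday; 2038-10-01 is already a Friday, so it stays at 2038-10-01.
Advancing 21 more days within October lands on 2038-10-22.

2038-10-22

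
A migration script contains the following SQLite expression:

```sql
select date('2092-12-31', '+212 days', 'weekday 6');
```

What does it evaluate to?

Applying '+212 days' to 2092-12-31: counting 212 days forward gives 2093-07-31.
`weekday 6` advances to the next Saturday; 2093-07-31 is a Friday, so it moves forward to 2093-08-01.

2093-08-01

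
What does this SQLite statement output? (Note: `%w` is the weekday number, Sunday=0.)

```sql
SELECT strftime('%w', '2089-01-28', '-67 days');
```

1

First apply '-67 days': 2089-01-28 → 2088-11-22.
2088-11-22 is a Monday; with Sunday=0 that is 1.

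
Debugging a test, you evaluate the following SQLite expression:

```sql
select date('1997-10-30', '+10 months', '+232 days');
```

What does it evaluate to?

Adding +10 months to 1997-10-30 gives 1998-08-30.
Applying '+232 days' to 1998-08-30: counting 232 days forward gives 1999-04-19.

1999-04-19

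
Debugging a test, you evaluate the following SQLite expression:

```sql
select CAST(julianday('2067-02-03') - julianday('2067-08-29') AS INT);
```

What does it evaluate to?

25 days remain in February 2067 after the 3rd (28 − 3).
March 2067: 31 days.
April 2067: 30 days.
May 2067: 31 days.
June 2067: 30 days.
July 2067: 31 days.
Then 29 days into August 2067.
Total: 25 + 31 + 30 + 31 + 30 + 31 + 29 = 207.
The subtraction is earlier − later, so the result is −207 → -207.

-207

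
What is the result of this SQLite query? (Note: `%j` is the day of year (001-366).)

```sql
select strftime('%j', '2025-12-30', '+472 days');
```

106

First apply '+472 days': 2025-12-30 → 2027-04-16.
Day-of-year for 2027-04-16: days since 2027-01-01 inclusive = 106, zero-padded to 106.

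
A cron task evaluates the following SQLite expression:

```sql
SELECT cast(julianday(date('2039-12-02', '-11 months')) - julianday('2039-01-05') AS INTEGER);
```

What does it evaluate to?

-3

Adding -11 months to 2039-12-02 gives 2039-01-02.
Both dates are in January 2039: 5 − 2 = 3.
The subtraction is earlier − later, so the result is −3 → -3.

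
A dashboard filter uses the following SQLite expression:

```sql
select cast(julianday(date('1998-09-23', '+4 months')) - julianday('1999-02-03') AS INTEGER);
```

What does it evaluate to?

-11

Adding +4 months to 1998-09-23 gives 1999-01-23.
8 days remain in January 1999 after the 23rd (31 − 23).
Then 3 days into February 1999.
Total: 8 + 3 = 11.
The subtraction is earlier − later, so the result is −11 → -11.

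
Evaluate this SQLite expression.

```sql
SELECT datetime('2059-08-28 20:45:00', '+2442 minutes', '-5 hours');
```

2059-08-30 08:27:00

2442 minutes = 40h 42m; +2442 minutes from 2059-08-28 20:45:00 is 2059-08-30 13:27:00 (crosses midnight).
-5 hours from 2059-08-30 13:27:00 is 2059-08-30 08:27:00.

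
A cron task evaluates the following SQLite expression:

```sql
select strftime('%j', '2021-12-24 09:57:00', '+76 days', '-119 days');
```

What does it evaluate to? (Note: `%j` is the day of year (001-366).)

First apply '+76 days', '-119 days': 2021-12-24 09:57:00 → 2021-11-11 09:57:00.
Day-of-year for 2021-11-11: days since 2021-01-01 inclusive = 315, zero-padded to 315.

315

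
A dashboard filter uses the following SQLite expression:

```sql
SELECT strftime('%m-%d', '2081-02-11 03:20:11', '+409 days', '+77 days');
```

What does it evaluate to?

06-12

First apply '+409 days', '+77 days': 2081-02-11 03:20:11 → 2082-06-12 03:20:11.
`%m-%d` extracts the month-day: 06-12.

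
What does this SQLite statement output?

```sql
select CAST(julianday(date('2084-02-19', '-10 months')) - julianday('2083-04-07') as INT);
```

12

Adding -10 months to 2084-02-19 gives 2083-04-19.
Both dates are in April 2083: 19 − 7 = 12.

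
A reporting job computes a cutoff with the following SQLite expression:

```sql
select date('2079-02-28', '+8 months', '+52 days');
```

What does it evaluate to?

Adding +8 months to 2079-02-28 gives 2079-10-28.
Applying '+52 days' to 2079-10-28: counting 52 days forward gives 2079-12-19.

2079-12-19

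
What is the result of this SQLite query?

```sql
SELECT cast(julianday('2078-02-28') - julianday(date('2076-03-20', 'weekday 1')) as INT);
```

707

`weekday 1` advances to the next Monday; 2076-03-20 is a Friday, so it moves forward to 2076-03-23.
8 days remain in March 2076 after the 23rd (31 − 23).
Full months from April 2076 through January 2078 contribute their day counts.
Then 28 days into February 2078.
Total: 8 + 30 + 31 + 30 + 31 + 31 + 30 + 31 + 30 + 31 + 31 + 28 + 31 + 30 + 31 + 30 + 31 + 31 + 30 + 31 + 30 + 31 + 31 + 28 = 707.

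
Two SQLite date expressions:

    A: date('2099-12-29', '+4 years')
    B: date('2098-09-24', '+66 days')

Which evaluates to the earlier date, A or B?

A = 2103-12-29.
B = 2098-11-29.
B is earlier.

B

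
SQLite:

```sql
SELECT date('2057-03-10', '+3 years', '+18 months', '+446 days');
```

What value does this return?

2062-11-30

Adding +3 years to 2057-03-10 gives 2060-03-10.
Adding +18 months to 2060-03-10 gives 2061-09-10.
Applying '+446 days' to 2061-09-10: counting 446 days forward gives 2062-11-30.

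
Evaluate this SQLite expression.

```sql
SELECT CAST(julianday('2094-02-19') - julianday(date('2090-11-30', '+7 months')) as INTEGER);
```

Adding +7 months to 2090-11-30 gives 2091-06-30.
0 days remain in June 2091 after the 30th (30 − 30).
Full months from July 2091 through January 2094 contribute their day counts.
Then 19 days into February 2094.
Total: 0 + 31 + 31 + 30 + 31 + 30 + 31 + 31 + 29 + 31 + 30 + 31 + 30 + 31 + 31 + 30 + 31 + 30 + 31 + 31 + 28 + 31 + 30 + 31 + 30 + 31 + 31 + 30 + 31 + 30 + 31 + 31 + 19 = 965.

965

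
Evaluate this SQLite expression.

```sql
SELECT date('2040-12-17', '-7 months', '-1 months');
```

Adding -7 months to 2040-12-17 gives 2040-05-17.
Adding -1 month to 2040-05-17 gives 2040-04-17.

2040-04-17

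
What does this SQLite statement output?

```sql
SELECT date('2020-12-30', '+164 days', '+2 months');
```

Applying '+164 days' to 2020-12-30: counting 164 days forward gives 2021-06-12.
Adding +2 months to 2021-06-12 gives 2021-08-12.

2021-08-12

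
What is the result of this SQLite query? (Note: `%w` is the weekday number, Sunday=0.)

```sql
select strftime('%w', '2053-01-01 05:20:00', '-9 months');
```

1

First apply '-9 months': 2053-01-01 05:20:00 → 2052-04-01 05:20:00.
2052-04-01 is a Monday; with Sunday=0 that is 1.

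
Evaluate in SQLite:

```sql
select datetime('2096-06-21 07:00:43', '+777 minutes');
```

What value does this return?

777 minutes = 12h 57m; +777 minutes from 2096-06-21 07:00:43 is 2096-06-21 19:57:43.

2096-06-21 19:57:43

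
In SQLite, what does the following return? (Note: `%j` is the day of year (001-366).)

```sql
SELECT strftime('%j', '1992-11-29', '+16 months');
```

088

First apply '+16 months': 1992-11-29 → 1994-03-29.
Day-of-year for 1994-03-29: days since 1994-01-01 inclusive = 88, zero-padded to 088.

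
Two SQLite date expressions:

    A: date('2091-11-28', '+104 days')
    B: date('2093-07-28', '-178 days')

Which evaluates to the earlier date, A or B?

A

A = 2092-03-11.
B = 2093-01-31.
A is earlier.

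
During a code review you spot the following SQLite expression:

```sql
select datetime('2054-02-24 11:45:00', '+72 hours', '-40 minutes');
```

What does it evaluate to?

2054-02-27 11:05:00

+72 hours from 2054-02-24 11:45:00 is 2054-02-27 11:45:00 (crosses midnight).
-40 minutes from 2054-02-27 11:45:00 is 2054-02-27 11:05:00.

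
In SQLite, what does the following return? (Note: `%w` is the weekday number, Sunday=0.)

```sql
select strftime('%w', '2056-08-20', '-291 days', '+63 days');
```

First apply '-291 days', '+63 days': 2056-08-20 → 2056-01-05.
2056-01-05 is a Wednesday; with Sunday=0 that is 3.

3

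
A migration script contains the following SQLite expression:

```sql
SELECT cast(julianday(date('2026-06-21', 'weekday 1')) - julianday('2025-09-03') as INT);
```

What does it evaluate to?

`weekday 1` advances to the next Monday; 2026-06-21 is a Sunday, so it moves forward to 2026-06-22.
27 days remain in September 2025 after the 3rd (30 − 3).
Full months from October 2025 through May 2026 contribute their day counts.
Then 22 days into June 2026.
Total: 27 + 31 + 30 + 31 + 31 + 28 + 31 + 30 + 31 + 22 = 292.

292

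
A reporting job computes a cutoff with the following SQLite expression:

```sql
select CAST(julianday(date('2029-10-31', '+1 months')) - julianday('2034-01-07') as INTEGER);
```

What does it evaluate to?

-1498

Adding +1 month to 2029-10-31 targets 2029-11-31. November 2029 has only 30 days, so SQLite normalizes the 1-day overflow forward to 2029-12-01.
30 days remain in December 2029 after the 1st (31 − 1).
Full months from January 2030 through December 2033 contribute their day counts.
Then 7 days into January 2034.
Total: 30 + 31 + 28 + 31 + 30 + 31 + 30 + 31 + 31 + 30 + 31 + 30 + 31 + 31 + 28 + 31 + 30 + 31 + 30 + 31 + 31 + 30 + 31 + 30 + 31 + 31 + 29 + 31 + 30 + 31 + 30 + 31 + 31 + 30 + 31 + 30 + 31 + 31 + 28 + 31 + 30 + 31 + 30 + 31 + 31 + 30 + 31 + 30 + 31 + 7 = 1498.
The subtraction is earlier − later, so the result is −1498 → -1498.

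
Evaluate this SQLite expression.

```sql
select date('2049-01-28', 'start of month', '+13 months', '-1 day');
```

`start of month` rewinds 2049-01-28 to 2049-01-01.
Adding +13 months to 2049-01-01 gives 2050-02-01.
Going back 1 day from 2050-02-01 reaches 2050-01-31 (last day of January, 31 days).

2050-01-31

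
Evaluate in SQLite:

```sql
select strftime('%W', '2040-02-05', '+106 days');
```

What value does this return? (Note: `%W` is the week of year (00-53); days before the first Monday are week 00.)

First apply '+106 days': 2040-02-05 → 2040-05-21.
2040-05-21 is a Monday. SQLite's %W counts Mondays since the year started; the result is 21.

21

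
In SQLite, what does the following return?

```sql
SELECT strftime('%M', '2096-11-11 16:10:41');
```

10

`%M` extracts the 2-digit minute: 10.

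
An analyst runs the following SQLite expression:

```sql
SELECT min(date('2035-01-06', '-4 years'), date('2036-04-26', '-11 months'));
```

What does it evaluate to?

date('2035-01-06', '-4 years') → 2031-01-06.
date('2036-04-26', '-11 months') → 2035-05-26.
Earlier of the two is 2031-01-06.

2031-01-06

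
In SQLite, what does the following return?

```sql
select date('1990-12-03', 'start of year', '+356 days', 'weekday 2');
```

1990-12-25

`start of year` rewinds 1990-12-03 to 1990-01-01.
Applying '+356 days' to 1990-01-01: counting 356 days forward gives 1990-12-23.
`weekday 2` advances to the next Tuesday; 1990-12-23 is a Sunday, so it moves forward to 1990-12-25.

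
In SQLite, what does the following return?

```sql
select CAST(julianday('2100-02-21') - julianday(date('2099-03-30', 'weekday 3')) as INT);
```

`weekday 3` advances to the next Wednesday; 2099-03-30 is a Monday, so it moves forward to 2099-04-01.
29 days remain in April 2099 after the 1st (30 − 1).
Full months from May 2099 through January 2100 contribute their day counts.
Then 21 days into February 2100.
Total: 29 + 31 + 30 + 31 + 31 + 30 + 31 + 30 + 31 + 31 + 21 = 326.

326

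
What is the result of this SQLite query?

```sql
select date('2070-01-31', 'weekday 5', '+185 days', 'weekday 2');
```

`weekday 5` advances to the next Friday; 2070-01-31 is already a Friday, so it stays at 2070-01-31.
Applying '+185 days' to 2070-01-31: counting 185 days forward gives 2070-08-04.
`weekday 2` advances to the next Tuesday; 2070-08-04 is a Monday, so it moves forward to 2070-08-05.

2070-08-05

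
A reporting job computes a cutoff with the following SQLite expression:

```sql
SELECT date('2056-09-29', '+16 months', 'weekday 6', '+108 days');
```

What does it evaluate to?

2058-05-21

Adding +16 months to 2056-09-29 gives 2058-01-29.
`weekday 6` advances to the next Saturday; 2058-01-29 is a Tuesday, so it moves forward to 2058-02-02.
Applying '+108 days' to 2058-02-02: counting 108 days forward gives 2058-05-21.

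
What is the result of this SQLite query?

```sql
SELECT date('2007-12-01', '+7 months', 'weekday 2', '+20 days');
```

2008-07-21

Adding +7 months to 2007-12-01 gives 2008-07-01.
`weekday 2` advances to the next Tuesday; 2008-07-01 is already a Tuesday, so it stays at 2008-07-01.
Advancing 20 more days within July lands on 2008-07-21.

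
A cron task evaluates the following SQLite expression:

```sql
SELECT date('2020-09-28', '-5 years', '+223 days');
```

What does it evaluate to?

Adding -5 years to 2020-09-28 gives 2015-09-28.
Applying '+223 days' to 2015-09-28: counting 223 days forward gives 2016-05-08.

2016-05-08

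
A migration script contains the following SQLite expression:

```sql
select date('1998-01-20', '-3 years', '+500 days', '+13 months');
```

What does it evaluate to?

1997-07-03

Adding -3 years to 1998-01-20 gives 1995-01-20.
Applying '+500 days' to 1995-01-20: counting 500 days forward gives 1996-06-03.
Adding +13 months to 1996-06-03 gives 1997-07-03.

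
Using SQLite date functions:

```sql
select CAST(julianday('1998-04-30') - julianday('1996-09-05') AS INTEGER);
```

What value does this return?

25 days remain in September 1996 after the 5th (30 − 5).
Full months from October 1996 through March 1998 contribute their day counts.
Then 30 days into April 1998.
Total: 25 + 31 + 30 + 31 + 31 + 28 + 31 + 30 + 31 + 30 + 31 + 31 + 30 + 31 + 30 + 31 + 31 + 28 + 31 + 30 = 602.

602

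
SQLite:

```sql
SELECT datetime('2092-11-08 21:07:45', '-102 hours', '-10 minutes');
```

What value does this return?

2092-11-04 14:57:45

-102 hours from 2092-11-08 21:07:45 is 2092-11-04 15:07:45 (crosses midnight).
-10 minutes from 2092-11-04 15:07:45 is 2092-11-04 14:57:45.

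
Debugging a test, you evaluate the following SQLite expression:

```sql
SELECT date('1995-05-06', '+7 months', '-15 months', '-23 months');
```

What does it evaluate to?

1992-10-06

Adding +7 months to 1995-05-06 gives 1995-12-06.
Adding -15 months to 1995-12-06 gives 1994-09-06.
Adding -23 months to 1994-09-06 gives 1992-10-06.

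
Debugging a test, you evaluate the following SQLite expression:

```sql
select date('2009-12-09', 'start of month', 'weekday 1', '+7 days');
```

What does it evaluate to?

`start of month` rewinds 2009-12-09 to 2009-12-01.
`weekday 1` advances to the next Monday; 2009-12-01 is a Tuesday, so it moves forward to 2009-12-07.
Advancing 7 more days within December lands on 2009-12-14.

2009-12-14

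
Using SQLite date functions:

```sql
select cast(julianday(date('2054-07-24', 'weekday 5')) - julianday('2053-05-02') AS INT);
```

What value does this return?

448

`weekday 5` advances to the next Friday; 2054-07-24 is already a Friday, so it stays at 2054-07-24.
29 days remain in May 2053 after the 2nd (31 − 2).
Full months from June 2053 through June 2054 contribute their day counts.
Then 24 days into July 2054.
Total: 29 + 30 + 31 + 31 + 30 + 31 + 30 + 31 + 31 + 28 + 31 + 30 + 31 + 30 + 24 = 448.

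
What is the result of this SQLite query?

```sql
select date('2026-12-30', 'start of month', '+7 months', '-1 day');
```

`start of month` rewinds 2026-12-30 to 2026-12-01.
Adding +7 months to 2026-12-01 gives 2027-07-01.
Going back 1 day from 2027-07-01 reaches 2027-06-30 (last day of June, 30 days).

2027-06-30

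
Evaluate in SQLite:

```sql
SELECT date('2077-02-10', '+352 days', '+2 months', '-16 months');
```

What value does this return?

2076-11-28

Applying '+352 days' to 2077-02-10: counting 352 days forward gives 2078-01-28.
Adding +2 months to 2078-01-28 gives 2078-03-28.
Adding -16 months to 2078-03-28 gives 2076-11-28.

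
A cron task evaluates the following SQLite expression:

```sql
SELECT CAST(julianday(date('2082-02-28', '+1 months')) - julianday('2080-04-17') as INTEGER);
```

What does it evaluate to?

710

Adding +1 month to 2082-02-28 gives 2082-03-28.
13 days remain in April 2080 after the 17th (30 − 17).
Full months from May 2080 through February 2082 contribute their day counts.
Then 28 days into March 2082.
Total: 13 + 31 + 30 + 31 + 31 + 30 + 31 + 30 + 31 + 31 + 28 + 31 + 30 + 31 + 30 + 31 + 31 + 30 + 31 + 30 + 31 + 31 + 28 + 28 = 710.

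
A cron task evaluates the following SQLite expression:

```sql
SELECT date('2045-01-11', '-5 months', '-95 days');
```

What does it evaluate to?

2044-05-08

Adding -5 months to 2045-01-11 gives 2044-08-11.
Applying '-95 days' to 2044-08-11: counting 95 days back gives 2044-05-08.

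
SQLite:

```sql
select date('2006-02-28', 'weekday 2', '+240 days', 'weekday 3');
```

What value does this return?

2006-11-01

`weekday 2` advances to the next Tuesday; 2006-02-28 is already a Tuesday, so it stays at 2006-02-28.
Applying '+240 days' to 2006-02-28: counting 240 days forward gives 2006-10-26.
`weekday 3` advances to the next Wednesday; 2006-10-26 is a Thursday, so it moves forward to 2006-11-01.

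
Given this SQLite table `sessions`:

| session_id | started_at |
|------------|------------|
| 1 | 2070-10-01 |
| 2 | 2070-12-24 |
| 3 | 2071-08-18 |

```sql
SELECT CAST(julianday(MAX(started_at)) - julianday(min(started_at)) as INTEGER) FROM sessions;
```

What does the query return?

MIN = 2070-10-01, MAX = 2071-08-18.
30 days remain in October 2070 after the 1st (31 − 1).
Full months from November 2070 through July 2071 contribute their day counts.
Then 18 days into August 2071.
Total: 30 + 30 + 31 + 31 + 28 + 31 + 30 + 31 + 30 + 31 + 18 = 321.

321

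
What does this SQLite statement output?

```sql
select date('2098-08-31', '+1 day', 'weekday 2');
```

August 2098 has 31 days; 0 remain after the 31st, so 1 days reach 2098-09-01.
`weekday 2` advances to the next Tuesday; 2098-09-01 is a Monday, so it moves forward to 2098-09-02.

2098-09-02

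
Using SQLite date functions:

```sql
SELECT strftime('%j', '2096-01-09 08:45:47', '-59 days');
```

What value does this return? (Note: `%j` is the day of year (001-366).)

First apply '-59 days': 2096-01-09 08:45:47 → 2095-11-11 08:45:47.
Day-of-year for 2095-11-11: days since 2095-01-01 inclusive = 315, zero-padded to 315.

315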